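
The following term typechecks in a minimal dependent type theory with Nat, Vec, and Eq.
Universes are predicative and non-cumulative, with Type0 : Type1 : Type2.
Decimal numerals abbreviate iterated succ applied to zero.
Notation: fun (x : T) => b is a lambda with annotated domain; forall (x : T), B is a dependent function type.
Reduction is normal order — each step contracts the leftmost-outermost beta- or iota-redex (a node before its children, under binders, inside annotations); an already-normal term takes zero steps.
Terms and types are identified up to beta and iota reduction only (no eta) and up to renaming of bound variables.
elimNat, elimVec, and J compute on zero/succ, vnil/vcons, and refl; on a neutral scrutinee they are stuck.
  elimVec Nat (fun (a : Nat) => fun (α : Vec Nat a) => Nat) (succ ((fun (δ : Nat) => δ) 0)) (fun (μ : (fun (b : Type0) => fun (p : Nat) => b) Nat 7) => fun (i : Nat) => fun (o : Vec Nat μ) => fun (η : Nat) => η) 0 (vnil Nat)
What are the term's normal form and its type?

normal form:
  1
the term's type:
  Nat
observation: 2 normal-order steps separate the term from its normal form.


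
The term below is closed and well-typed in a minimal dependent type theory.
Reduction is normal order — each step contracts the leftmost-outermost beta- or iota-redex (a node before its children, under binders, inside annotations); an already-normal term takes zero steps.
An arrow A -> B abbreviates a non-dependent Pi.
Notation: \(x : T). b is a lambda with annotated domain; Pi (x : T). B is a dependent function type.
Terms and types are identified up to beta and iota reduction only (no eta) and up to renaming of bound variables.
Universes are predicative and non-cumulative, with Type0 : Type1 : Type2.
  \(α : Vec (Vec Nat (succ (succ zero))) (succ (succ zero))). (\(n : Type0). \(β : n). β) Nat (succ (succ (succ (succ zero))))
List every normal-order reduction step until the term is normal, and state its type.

normal-order reduction sequence:
  \(α : Vec (Vec Nat (succ (succ zero))) (succ (succ zero))). (\(n : Type0). \(β : n). β) Nat (succ (succ (succ (succ zero))))
  ~> \(α : Vec (Vec Nat (succ (succ zero))) (succ (succ zero))). (\(n : Nat). n) (succ (succ (succ (succ zero))))
  ~> \(α : Vec (Vec Nat (succ (succ zero))) (succ (succ zero))). succ (succ (succ (succ zero)))
the term's type:
  Vec (Vec Nat (succ (succ zero))) (succ (succ zero)) -> Nat


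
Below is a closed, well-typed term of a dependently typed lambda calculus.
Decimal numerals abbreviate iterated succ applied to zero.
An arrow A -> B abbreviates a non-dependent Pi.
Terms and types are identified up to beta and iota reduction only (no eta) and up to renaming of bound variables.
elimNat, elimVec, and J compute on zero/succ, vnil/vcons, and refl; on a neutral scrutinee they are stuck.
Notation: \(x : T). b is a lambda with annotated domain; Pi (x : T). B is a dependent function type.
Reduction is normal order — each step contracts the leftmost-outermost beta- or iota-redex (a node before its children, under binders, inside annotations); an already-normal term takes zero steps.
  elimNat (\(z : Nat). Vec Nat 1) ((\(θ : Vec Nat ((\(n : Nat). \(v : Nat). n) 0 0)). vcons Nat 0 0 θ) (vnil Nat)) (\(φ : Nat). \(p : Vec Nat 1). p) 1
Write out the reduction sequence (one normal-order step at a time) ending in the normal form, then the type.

normal-order reduction:
  elimNat (\(z : Nat). Vec Nat 1) ((\(θ : Vec Nat ((\(n : Nat). \(v : Nat). n) 0 0)). vcons Nat 0 0 θ) (vnil Nat)) (\(φ : Nat). \(p : Vec Nat 1). p) 1
  ~> (\(z : Nat). \(θ : Vec Nat 1). θ) 0 (elimNat (\(n : Nat). Vec Nat 1) ((\(v : Vec Nat ((\(φ : Nat). \(p : Nat). φ) 0 0)). vcons Nat 0 0 v) (vnil Nat)) (\(s : Nat). \(ψ : Vec Nat 1). ψ) 0)
  ~> (\(z : Vec Nat 1). z) (elimNat (\(θ : Nat). Vec Nat 1) ((\(n : Vec Nat ((\(v : Nat). \(φ : Nat). v) 0 0)). vcons Nat 0 0 n) (vnil Nat)) (\(p : Nat). \(s : Vec Nat 1). s) 0)
  ~> elimNat (\(z : Nat). Vec Nat 1) ((\(θ : Vec Nat ((\(n : Nat). \(v : Nat). n) 0 0)). vcons Nat 0 0 θ) (vnil Nat)) (\(φ : Nat). \(p : Vec Nat 1). p) 0
  ~> (\(z : Vec Nat ((\(θ : Nat). \(n : Nat). θ) 0 0)). vcons Nat 0 0 z) (vnil Nat)
  ~> vcons Nat 0 0 (vnil Nat)
type:
  Vec Nat 1


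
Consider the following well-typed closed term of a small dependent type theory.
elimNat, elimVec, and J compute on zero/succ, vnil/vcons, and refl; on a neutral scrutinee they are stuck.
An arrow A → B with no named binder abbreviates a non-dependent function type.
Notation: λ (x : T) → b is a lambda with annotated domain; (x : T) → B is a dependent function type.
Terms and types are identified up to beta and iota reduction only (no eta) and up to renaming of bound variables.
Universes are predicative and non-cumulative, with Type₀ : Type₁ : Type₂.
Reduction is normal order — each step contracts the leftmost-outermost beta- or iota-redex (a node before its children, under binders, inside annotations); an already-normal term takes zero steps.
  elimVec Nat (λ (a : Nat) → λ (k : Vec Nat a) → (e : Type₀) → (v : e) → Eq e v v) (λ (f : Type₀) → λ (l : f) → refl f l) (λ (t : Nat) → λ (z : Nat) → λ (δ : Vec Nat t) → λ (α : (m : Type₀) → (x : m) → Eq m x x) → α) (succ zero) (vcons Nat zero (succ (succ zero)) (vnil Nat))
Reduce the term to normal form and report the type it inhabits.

reduced normal form:
  λ (a : Type₀) → λ (k : a) → refl a k
the term's type:
  (a : Type₀) → (k : a) → Eq a k k


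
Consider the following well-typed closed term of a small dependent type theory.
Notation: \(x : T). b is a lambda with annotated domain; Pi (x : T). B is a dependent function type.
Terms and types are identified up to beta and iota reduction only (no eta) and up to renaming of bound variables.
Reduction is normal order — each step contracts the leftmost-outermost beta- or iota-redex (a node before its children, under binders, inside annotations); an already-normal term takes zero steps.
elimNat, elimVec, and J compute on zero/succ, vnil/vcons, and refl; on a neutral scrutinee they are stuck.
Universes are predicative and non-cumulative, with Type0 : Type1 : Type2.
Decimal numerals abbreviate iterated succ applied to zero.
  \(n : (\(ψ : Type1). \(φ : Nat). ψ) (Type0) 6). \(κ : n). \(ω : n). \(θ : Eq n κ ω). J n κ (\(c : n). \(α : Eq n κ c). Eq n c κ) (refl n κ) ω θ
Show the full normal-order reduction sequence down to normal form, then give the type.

reduction (normal order):
  \(n : (\(ψ : Type1). \(φ : Nat). ψ) (Type0) 6). \(κ : n). \(ω : n). \(θ : Eq n κ ω). J n κ (\(c : n). \(α : Eq n κ c). Eq n c κ) (refl n κ) ω θ
  ~> \(n : (\(ψ : Nat). Type0) 6). \(φ : n). \(κ : n). \(ω : Eq n φ κ). J n φ (\(θ : n). \(c : Eq n φ θ). Eq n θ φ) (refl n φ) κ ω
  ~> \(n : Type0). \(ψ : n). \(φ : n). \(κ : Eq n ψ φ). J n ψ (\(ω : n). \(θ : Eq n ψ ω). Eq n ω ψ) (refl n ψ) φ κ
type:
  Pi (n : Type0). Pi (ψ : n). Pi (φ : n). Pi (κ : Eq n ψ φ). Eq n φ ψ


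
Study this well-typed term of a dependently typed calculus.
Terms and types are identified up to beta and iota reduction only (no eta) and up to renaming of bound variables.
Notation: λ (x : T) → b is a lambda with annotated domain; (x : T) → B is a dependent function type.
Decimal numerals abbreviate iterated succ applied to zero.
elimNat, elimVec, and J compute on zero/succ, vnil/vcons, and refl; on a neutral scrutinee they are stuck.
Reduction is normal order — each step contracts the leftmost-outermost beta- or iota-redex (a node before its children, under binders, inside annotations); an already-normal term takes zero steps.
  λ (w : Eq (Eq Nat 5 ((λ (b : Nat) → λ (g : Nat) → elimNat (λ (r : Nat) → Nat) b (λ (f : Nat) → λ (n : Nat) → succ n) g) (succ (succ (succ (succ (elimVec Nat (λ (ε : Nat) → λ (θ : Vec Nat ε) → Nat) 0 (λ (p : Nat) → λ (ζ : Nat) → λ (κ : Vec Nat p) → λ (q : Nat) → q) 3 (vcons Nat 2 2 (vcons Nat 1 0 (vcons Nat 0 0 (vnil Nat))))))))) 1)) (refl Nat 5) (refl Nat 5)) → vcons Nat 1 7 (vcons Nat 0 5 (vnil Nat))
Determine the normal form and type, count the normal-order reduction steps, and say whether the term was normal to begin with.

resulting normal form:
  λ (w : Eq (Eq Nat 5 5) (refl Nat 5) (refl Nat 5)) → vcons Nat 1 7 (vcons Nat 0 5 (vnil Nat))
type:
  (w : Eq (Eq Nat 5 5) (refl Nat 5) (refl Nat 5)) → Vec Nat 2
normal-order step count: 22
already normal: no
first redex: a beta-redex


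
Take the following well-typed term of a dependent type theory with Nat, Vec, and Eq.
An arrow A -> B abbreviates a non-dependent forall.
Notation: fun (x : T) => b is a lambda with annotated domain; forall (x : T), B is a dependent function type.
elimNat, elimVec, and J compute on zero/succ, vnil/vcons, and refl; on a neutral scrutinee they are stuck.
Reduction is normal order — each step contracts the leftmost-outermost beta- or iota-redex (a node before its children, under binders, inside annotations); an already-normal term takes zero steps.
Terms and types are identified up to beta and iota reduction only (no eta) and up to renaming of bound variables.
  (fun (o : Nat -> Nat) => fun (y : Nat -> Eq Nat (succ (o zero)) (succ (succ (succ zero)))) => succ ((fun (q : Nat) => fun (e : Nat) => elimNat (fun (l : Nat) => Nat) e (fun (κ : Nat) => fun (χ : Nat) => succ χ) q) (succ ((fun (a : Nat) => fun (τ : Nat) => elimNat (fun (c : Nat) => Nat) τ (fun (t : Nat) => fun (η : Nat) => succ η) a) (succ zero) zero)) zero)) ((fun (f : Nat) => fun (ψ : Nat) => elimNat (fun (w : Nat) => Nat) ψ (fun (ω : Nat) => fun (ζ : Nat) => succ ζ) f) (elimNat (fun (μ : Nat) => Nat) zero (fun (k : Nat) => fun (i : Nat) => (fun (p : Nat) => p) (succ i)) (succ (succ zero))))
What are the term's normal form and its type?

normal form:
  fun (o : Nat -> Eq Nat (succ (succ (succ zero))) (succ (succ (succ zero)))) => succ (succ (succ zero))
the term's type:
  (Nat -> Eq Nat (succ (succ (succ zero))) (succ (succ (succ zero)))) -> Nat
observation: normalization takes exactly 34 steps under the normal-order strategy.


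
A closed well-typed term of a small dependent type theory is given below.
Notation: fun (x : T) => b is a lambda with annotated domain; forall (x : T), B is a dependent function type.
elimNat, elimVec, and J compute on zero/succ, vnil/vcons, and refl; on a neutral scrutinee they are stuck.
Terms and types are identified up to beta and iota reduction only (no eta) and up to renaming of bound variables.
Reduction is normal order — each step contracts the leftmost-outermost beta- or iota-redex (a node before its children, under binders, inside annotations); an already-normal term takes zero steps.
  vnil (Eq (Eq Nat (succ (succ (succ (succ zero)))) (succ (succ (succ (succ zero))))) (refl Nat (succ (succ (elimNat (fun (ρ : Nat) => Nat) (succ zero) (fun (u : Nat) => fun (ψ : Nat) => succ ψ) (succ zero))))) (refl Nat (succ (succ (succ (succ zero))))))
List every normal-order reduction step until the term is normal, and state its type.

normal-order reduction sequence:
  vnil (Eq (Eq Nat (succ (succ (succ (succ zero)))) (succ (succ (succ (succ zero))))) (refl Nat (succ (succ (elimNat (fun (ρ : Nat) => Nat) (succ zero) (fun (u : Nat) => fun (ψ : Nat) => succ ψ) (succ zero))))) (refl Nat (succ (succ (succ (succ zero))))))
  ~> vnil (Eq (Eq Nat (succ (succ (succ (succ zero)))) (succ (succ (succ (succ zero))))) (refl Nat (succ (succ ((fun (ρ : Nat) => fun (u : Nat) => succ u) zero (elimNat (fun (ψ : Nat) => Nat) (succ zero) (fun (r : Nat) => fun (θ : Nat) => succ θ) zero))))) (refl Nat (succ (succ (succ (succ zero))))))
  ~> vnil (Eq (Eq Nat (succ (succ (succ (succ zero)))) (succ (succ (succ (succ zero))))) (refl Nat (succ (succ ((fun (ρ : Nat) => succ ρ) (elimNat (fun (u : Nat) => Nat) (succ zero) (fun (ψ : Nat) => fun (r : Nat) => succ r) zero))))) (refl Nat (succ (succ (succ (succ zero))))))
  ~> vnil (Eq (Eq Nat (succ (succ (succ (succ zero)))) (succ (succ (succ (succ zero))))) (refl Nat (succ (succ (succ (elimNat (fun (ρ : Nat) => Nat) (succ zero) (fun (u : Nat) => fun (ψ : Nat) => succ ψ) zero))))) (refl Nat (succ (succ (succ (succ zero))))))
  ~> vnil (Eq (Eq Nat (succ (succ (succ (succ zero)))) (succ (succ (succ (succ zero))))) (refl Nat (succ (succ (succ (succ zero))))) (refl Nat (succ (succ (succ (succ zero))))))
the term's type:
  Vec (Eq (Eq Nat (succ (succ (succ (succ zero)))) (succ (succ (succ (succ zero))))) (refl Nat (succ (succ (succ (succ zero))))) (refl Nat (succ (succ (succ (succ zero)))))) zero


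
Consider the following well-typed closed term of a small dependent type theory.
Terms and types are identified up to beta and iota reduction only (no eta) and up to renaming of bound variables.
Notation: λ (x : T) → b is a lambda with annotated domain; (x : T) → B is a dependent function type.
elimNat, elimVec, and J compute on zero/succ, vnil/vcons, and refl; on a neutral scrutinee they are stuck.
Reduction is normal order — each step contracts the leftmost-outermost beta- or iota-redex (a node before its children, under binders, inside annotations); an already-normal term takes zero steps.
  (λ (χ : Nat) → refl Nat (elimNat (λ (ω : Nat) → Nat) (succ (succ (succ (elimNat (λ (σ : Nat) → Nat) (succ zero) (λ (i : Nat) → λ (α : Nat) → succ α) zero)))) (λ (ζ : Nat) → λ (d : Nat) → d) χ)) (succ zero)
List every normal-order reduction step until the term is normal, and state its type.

normal-order reduction sequence:
  (λ (χ : Nat) → refl Nat (elimNat (λ (ω : Nat) → Nat) (succ (succ (succ (elimNat (λ (σ : Nat) → Nat) (succ zero) (λ (i : Nat) → λ (α : Nat) → succ α) zero)))) (λ (ζ : Nat) → λ (d : Nat) → d) χ)) (succ zero)
  ~> refl Nat (elimNat (λ (χ : Nat) → Nat) (succ (succ (succ (elimNat (λ (ω : Nat) → Nat) (succ zero) (λ (σ : Nat) → λ (i : Nat) → succ i) zero)))) (λ (α : Nat) → λ (ζ : Nat) → ζ) (succ zero))
  ~> refl Nat ((λ (χ : Nat) → λ (ω : Nat) → ω) zero (elimNat (λ (σ : Nat) → Nat) (succ (succ (succ (elimNat (λ (i : Nat) → Nat) (succ zero) (λ (α : Nat) → λ (ζ : Nat) → succ ζ) zero)))) (λ (d : Nat) → λ (ε : Nat) → ε) zero))
  ~> refl Nat ((λ (χ : Nat) → χ) (elimNat (λ (ω : Nat) → Nat) (succ (succ (succ (elimNat (λ (σ : Nat) → Nat) (succ zero) (λ (i : Nat) → λ (α : Nat) → succ α) zero)))) (λ (ζ : Nat) → λ (d : Nat) → d) zero))
  ~> refl Nat (elimNat (λ (χ : Nat) → Nat) (succ (succ (succ (elimNat (λ (ω : Nat) → Nat) (succ zero) (λ (σ : Nat) → λ (i : Nat) → succ i) zero)))) (λ (α : Nat) → λ (ζ : Nat) → ζ) zero)
  ~> refl Nat (succ (succ (succ (elimNat (λ (χ : Nat) → Nat) (succ zero) (λ (ω : Nat) → λ (σ : Nat) → succ σ) zero))))
  ~> refl Nat (succ (succ (succ (succ zero))))
the term's type:
  Eq Nat (succ (succ (succ (succ zero)))) (succ (succ (succ (succ zero))))


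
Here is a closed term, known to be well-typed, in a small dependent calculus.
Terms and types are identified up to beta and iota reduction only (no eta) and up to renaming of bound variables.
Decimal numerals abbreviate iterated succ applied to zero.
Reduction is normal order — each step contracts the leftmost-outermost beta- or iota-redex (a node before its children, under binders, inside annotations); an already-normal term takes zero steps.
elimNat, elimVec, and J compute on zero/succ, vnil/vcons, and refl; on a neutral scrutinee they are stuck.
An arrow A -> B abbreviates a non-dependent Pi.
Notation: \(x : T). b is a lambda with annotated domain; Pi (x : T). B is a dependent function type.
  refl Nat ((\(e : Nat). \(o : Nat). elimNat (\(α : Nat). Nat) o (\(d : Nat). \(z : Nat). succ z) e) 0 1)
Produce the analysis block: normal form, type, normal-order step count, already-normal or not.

normal form:
  refl Nat 1
type:
  Eq Nat 1 1
steps to reach normal form (normal order): 3
already normal: no
first redex: a beta-redex


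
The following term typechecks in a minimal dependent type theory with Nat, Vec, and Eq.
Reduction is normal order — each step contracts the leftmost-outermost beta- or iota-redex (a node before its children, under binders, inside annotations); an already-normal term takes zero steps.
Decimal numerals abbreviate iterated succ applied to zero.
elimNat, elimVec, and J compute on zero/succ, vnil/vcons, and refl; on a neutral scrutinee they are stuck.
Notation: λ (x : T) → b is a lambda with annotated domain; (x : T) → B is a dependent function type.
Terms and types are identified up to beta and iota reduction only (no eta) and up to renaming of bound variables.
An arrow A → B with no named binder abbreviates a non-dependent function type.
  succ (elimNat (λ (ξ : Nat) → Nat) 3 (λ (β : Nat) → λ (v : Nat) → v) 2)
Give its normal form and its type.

resulting normal form:
  4
inferred type:
  Nat


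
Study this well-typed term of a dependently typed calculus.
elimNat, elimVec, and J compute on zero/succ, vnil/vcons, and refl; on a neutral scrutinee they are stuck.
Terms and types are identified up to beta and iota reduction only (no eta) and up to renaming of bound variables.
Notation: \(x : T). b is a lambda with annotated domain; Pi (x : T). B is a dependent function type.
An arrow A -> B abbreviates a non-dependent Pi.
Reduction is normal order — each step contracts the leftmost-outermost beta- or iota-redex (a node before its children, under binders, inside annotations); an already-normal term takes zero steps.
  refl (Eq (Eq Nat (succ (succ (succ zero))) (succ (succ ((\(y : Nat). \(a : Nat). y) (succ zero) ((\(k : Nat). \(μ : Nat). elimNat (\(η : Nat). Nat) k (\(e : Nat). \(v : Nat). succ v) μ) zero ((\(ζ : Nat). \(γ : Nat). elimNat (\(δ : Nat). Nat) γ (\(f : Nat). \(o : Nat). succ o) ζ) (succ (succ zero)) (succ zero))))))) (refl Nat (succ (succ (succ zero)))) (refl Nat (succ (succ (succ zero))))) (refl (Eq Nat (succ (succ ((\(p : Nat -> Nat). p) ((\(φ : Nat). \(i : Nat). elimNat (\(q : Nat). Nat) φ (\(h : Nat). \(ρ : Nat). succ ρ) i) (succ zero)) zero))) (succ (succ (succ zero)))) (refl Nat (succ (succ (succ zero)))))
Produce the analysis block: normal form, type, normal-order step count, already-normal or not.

reduced normal form:
  refl (Eq (Eq Nat (succ (succ (succ zero))) (succ (succ (succ zero)))) (refl Nat (succ (succ (succ zero)))) (refl Nat (succ (succ (succ zero))))) (refl (Eq Nat (succ (succ (succ zero))) (succ (succ (succ zero)))) (refl Nat (succ (succ (succ zero)))))
the term's type:
  Eq (Eq (Eq Nat (succ (succ (succ zero))) (succ (succ (succ zero)))) (refl Nat (succ (succ (succ zero)))) (refl Nat (succ (succ (succ zero))))) (refl (Eq Nat (succ (succ (succ zero))) (succ (succ (succ zero)))) (refl Nat (succ (succ (succ zero))))) (refl (Eq Nat (succ (succ (succ zero))) (succ (succ (succ zero)))) (refl Nat (succ (succ (succ zero)))))
reduction steps (normal order): 6
started in normal form: no
first redex: a beta-redex


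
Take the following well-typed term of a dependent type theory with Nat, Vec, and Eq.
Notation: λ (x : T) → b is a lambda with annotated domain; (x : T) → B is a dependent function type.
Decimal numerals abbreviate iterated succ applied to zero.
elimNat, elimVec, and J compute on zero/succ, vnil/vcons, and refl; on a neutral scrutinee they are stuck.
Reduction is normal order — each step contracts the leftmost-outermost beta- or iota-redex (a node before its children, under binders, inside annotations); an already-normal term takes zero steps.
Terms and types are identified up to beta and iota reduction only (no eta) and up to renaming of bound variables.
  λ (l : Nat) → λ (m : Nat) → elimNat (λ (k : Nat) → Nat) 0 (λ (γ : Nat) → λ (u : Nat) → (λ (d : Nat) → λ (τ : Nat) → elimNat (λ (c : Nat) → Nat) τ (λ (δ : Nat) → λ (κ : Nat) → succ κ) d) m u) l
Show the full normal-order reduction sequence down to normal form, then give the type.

normal-order reduction sequence:
  λ (l : Nat) → λ (m : Nat) → elimNat (λ (k : Nat) → Nat) 0 (λ (γ : Nat) → λ (u : Nat) → (λ (d : Nat) → λ (τ : Nat) → elimNat (λ (c : Nat) → Nat) τ (λ (δ : Nat) → λ (κ : Nat) → succ κ) d) m u) l
  ~> λ (l : Nat) → λ (m : Nat) → elimNat (λ (k : Nat) → Nat) 0 (λ (γ : Nat) → λ (u : Nat) → (λ (d : Nat) → elimNat (λ (τ : Nat) → Nat) d (λ (c : Nat) → λ (δ : Nat) → succ δ) m) u) l
  ~> λ (l : Nat) → λ (m : Nat) → elimNat (λ (k : Nat) → Nat) 0 (λ (γ : Nat) → λ (u : Nat) → elimNat (λ (d : Nat) → Nat) u (λ (τ : Nat) → λ (c : Nat) → succ c) m) l
the term's type:
  (l : Nat) → (m : Nat) → Nat


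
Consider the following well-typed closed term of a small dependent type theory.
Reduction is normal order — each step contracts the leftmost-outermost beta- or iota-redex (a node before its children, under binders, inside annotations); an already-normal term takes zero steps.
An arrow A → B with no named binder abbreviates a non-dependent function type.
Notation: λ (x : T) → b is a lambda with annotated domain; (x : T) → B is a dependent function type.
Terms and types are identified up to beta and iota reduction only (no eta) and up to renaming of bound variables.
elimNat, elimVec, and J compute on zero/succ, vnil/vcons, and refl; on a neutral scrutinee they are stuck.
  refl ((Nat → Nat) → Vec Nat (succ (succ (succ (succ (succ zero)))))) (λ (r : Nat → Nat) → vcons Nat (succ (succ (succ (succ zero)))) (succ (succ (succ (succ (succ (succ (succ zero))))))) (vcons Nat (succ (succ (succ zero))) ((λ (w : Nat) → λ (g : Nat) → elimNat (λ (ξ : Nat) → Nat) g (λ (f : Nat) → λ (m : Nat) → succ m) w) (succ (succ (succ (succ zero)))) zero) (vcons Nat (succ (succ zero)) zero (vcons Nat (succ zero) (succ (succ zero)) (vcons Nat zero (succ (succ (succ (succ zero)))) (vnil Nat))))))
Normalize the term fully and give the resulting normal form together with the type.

resulting normal form:
  refl ((Nat → Nat) → Vec Nat (succ (succ (succ (succ (succ zero)))))) (λ (r : Nat → Nat) → vcons Nat (succ (succ (succ (succ zero)))) (succ (succ (succ (succ (succ (succ (succ zero))))))) (vcons Nat (succ (succ (succ zero))) (succ (succ (succ (succ zero)))) (vcons Nat (succ (succ zero)) zero (vcons Nat (succ zero) (succ (succ zero)) (vcons Nat zero (succ (succ (succ (succ zero)))) (vnil Nat))))))
the term's type:
  Eq ((Nat → Nat) → Vec Nat (succ (succ (succ (succ (succ zero)))))) (λ (r : Nat → Nat) → vcons Nat (succ (succ (succ (succ zero)))) (succ (succ (succ (succ (succ (succ (succ zero))))))) (vcons Nat (succ (succ (succ zero))) (succ (succ (succ (succ zero)))) (vcons Nat (succ (succ zero)) zero (vcons Nat (succ zero) (succ (succ zero)) (vcons Nat zero (succ (succ (succ (succ zero)))) (vnil Nat)))))) (λ (w : Nat → Nat) → vcons Nat (succ (succ (succ (succ zero)))) (succ (succ (succ (succ (succ (succ (succ zero))))))) (vcons Nat (succ (succ (succ zero))) (succ (succ (succ (succ zero)))) (vcons Nat (succ (succ zero)) zero (vcons Nat (succ zero) (succ (succ zero)) (vcons Nat zero (succ (succ (succ (succ zero)))) (vnil Nat))))))


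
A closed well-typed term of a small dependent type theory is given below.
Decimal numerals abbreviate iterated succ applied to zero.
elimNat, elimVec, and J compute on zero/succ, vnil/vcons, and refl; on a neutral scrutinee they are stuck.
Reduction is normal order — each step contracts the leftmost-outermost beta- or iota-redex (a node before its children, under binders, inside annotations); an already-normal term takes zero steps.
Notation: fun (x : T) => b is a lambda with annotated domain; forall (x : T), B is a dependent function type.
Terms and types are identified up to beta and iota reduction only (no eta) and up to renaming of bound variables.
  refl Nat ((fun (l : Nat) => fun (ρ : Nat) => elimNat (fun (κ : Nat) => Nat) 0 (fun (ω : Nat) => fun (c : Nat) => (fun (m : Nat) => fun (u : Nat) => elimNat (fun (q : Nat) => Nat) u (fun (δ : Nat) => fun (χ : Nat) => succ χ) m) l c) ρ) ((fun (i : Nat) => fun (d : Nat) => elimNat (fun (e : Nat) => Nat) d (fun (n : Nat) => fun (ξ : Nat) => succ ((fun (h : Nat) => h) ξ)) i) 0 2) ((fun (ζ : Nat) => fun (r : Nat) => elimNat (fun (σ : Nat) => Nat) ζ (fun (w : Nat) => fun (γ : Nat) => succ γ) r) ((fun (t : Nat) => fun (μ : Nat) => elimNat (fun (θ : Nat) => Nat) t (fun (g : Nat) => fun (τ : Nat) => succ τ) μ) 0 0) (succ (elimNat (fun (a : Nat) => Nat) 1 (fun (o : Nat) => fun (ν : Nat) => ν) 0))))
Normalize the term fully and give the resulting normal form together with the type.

resulting normal form:
  refl Nat 4
the term's type:
  Eq Nat 4 4
observation: the term reaches its normal form after 34 normal-order steps.


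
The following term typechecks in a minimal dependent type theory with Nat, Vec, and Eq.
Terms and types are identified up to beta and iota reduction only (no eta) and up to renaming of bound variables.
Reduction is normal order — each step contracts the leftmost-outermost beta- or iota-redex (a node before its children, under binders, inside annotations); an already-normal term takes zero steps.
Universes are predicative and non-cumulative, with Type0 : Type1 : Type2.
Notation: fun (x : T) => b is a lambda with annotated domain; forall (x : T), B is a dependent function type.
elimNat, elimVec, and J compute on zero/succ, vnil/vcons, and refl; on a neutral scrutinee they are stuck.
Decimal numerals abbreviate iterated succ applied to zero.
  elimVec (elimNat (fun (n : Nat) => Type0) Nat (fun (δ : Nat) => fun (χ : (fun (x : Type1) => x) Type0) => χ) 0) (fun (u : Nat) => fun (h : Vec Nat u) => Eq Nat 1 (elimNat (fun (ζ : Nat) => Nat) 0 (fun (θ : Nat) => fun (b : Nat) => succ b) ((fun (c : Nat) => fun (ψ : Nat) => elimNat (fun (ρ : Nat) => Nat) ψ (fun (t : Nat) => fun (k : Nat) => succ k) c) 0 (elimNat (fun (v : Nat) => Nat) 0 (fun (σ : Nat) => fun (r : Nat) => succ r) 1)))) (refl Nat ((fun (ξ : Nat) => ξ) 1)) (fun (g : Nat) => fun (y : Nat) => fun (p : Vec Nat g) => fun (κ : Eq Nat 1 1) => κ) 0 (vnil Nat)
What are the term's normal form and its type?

reduced normal form:
  refl Nat 1
the term's type:
  Eq Nat 1 1
observation: 2 normal-order steps separate the term from its normal form.


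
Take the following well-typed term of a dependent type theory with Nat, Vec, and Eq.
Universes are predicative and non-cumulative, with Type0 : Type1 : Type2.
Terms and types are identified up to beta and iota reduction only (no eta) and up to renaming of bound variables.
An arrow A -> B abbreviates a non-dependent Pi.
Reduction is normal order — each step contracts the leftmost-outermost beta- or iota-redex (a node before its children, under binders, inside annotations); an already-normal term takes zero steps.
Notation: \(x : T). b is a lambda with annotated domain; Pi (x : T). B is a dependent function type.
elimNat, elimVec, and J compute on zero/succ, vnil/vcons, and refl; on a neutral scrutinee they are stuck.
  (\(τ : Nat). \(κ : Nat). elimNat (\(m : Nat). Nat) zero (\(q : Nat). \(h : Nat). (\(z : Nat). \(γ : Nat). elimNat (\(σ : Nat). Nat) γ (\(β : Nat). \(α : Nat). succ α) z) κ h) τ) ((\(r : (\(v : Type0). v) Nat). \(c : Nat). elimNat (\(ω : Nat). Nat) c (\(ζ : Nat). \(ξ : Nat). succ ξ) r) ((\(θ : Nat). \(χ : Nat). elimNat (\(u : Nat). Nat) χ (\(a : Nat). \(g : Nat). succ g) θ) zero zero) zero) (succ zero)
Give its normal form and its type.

resulting normal form:
  zero
type:
  Nat
observation: the term reaches its normal form after 15 normal-order steps.


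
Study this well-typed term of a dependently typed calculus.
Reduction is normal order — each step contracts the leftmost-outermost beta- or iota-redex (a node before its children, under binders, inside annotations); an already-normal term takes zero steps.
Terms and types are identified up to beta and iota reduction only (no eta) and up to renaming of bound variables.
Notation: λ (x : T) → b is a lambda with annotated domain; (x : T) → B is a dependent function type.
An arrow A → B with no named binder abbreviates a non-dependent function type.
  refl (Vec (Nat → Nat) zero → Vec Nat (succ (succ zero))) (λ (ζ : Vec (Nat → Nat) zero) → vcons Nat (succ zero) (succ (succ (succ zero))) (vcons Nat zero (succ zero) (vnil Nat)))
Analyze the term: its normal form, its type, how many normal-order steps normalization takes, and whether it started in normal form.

reduced normal form:
  refl (Vec (Nat → Nat) zero → Vec Nat (succ (succ zero))) (λ (ζ : Vec (Nat → Nat) zero) → vcons Nat (succ zero) (succ (succ (succ zero))) (vcons Nat zero (succ zero) (vnil Nat)))
inferred type:
  Eq (Vec (Nat → Nat) zero → Vec Nat (succ (succ zero))) (λ (ζ : Vec (Nat → Nat) zero) → vcons Nat (succ zero) (succ (succ (succ zero))) (vcons Nat zero (succ zero) (vnil Nat))) (λ (g : Vec (Nat → Nat) zero) → vcons Nat (succ zero) (succ (succ (succ zero))) (vcons Nat zero (succ zero) (vnil Nat)))
normal-order step count: 0
term was already normal: yes


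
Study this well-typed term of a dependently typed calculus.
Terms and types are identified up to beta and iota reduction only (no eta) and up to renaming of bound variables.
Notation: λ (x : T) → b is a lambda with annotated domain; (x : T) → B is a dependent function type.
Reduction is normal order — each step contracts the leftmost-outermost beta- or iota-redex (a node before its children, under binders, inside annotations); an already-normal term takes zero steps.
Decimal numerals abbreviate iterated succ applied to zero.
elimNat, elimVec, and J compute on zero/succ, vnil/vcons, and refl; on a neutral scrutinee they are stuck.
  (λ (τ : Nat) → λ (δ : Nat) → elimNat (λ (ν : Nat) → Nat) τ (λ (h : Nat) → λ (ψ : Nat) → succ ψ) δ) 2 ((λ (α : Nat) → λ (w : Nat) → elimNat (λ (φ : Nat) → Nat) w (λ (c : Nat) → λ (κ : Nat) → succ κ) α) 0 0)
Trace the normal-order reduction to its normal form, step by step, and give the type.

normal-order reduction sequence:
  (λ (τ : Nat) → λ (δ : Nat) → elimNat (λ (ν : Nat) → Nat) τ (λ (h : Nat) → λ (ψ : Nat) → succ ψ) δ) 2 ((λ (α : Nat) → λ (w : Nat) → elimNat (λ (φ : Nat) → Nat) w (λ (c : Nat) → λ (κ : Nat) → succ κ) α) 0 0)
  ~> (λ (τ : Nat) → elimNat (λ (δ : Nat) → Nat) 2 (λ (ν : Nat) → λ (h : Nat) → succ h) τ) ((λ (ψ : Nat) → λ (α : Nat) → elimNat (λ (w : Nat) → Nat) α (λ (φ : Nat) → λ (c : Nat) → succ c) ψ) 0 0)
  ~> elimNat (λ (τ : Nat) → Nat) 2 (λ (δ : Nat) → λ (ν : Nat) → succ ν) ((λ (h : Nat) → λ (ψ : Nat) → elimNat (λ (α : Nat) → Nat) ψ (λ (w : Nat) → λ (φ : Nat) → succ φ) h) 0 0)
  ~> elimNat (λ (τ : Nat) → Nat) 2 (λ (δ : Nat) → λ (ν : Nat) → succ ν) ((λ (h : Nat) → elimNat (λ (ψ : Nat) → Nat) h (λ (α : Nat) → λ (w : Nat) → succ w) 0) 0)
  ~> elimNat (λ (τ : Nat) → Nat) 2 (λ (δ : Nat) → λ (ν : Nat) → succ ν) (elimNat (λ (h : Nat) → Nat) 0 (λ (ψ : Nat) → λ (α : Nat) → succ α) 0)
  ~> elimNat (λ (τ : Nat) → Nat) 2 (λ (δ : Nat) → λ (ν : Nat) → succ ν) 0
  ~> 2
the term's type:
  Nat


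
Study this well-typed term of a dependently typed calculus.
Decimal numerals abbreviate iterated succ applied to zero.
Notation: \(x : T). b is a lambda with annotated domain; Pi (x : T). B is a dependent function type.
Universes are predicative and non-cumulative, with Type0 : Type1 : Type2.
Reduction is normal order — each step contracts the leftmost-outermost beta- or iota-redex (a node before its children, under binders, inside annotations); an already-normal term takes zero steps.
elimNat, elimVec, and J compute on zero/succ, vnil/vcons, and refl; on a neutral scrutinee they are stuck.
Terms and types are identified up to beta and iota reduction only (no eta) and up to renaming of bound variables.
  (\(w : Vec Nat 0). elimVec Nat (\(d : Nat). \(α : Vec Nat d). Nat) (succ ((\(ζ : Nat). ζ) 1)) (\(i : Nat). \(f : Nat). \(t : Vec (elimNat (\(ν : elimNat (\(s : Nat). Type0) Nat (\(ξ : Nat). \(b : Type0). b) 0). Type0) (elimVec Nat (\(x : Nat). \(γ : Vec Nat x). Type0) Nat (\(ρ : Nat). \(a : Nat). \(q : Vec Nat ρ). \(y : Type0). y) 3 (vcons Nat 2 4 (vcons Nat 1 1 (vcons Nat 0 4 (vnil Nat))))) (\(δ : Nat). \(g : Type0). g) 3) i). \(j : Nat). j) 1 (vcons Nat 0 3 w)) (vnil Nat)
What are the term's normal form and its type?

reduced normal form:
  2
the term's type:
  Nat


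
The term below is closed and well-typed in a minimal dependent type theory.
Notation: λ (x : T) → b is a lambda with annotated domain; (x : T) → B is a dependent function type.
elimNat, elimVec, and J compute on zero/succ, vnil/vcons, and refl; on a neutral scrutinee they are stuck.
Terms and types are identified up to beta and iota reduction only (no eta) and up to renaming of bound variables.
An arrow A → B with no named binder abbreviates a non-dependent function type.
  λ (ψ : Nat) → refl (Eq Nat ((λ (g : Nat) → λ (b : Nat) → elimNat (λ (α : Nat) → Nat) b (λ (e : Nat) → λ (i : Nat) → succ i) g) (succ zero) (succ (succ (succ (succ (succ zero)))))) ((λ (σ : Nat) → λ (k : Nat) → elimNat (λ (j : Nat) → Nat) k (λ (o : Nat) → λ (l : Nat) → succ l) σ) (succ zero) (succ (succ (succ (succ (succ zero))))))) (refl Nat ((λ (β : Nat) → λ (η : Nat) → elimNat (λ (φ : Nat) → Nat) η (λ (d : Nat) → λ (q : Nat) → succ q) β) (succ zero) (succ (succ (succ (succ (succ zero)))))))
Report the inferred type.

inferred type:
  Nat → Eq (Eq Nat (succ (succ (succ (succ (succ (succ zero)))))) (succ (succ (succ (succ (succ (succ zero))))))) (refl Nat (succ (succ (succ (succ (succ (succ zero))))))) (refl Nat (succ (succ (succ (succ (succ (succ zero)))))))


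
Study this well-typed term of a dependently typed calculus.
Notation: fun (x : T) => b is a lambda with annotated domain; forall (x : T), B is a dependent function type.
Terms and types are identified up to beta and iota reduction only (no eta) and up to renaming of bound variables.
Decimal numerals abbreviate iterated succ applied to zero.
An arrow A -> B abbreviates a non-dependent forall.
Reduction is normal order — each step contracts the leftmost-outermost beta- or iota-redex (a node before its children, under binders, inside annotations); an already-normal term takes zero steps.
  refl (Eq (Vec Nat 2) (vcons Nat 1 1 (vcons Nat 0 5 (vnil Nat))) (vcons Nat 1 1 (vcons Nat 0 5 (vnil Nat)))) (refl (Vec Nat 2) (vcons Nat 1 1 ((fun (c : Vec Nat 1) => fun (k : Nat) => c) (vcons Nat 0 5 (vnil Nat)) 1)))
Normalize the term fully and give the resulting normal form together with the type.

resulting normal form:
  refl (Eq (Vec Nat 2) (vcons Nat 1 1 (vcons Nat 0 5 (vnil Nat))) (vcons Nat 1 1 (vcons Nat 0 5 (vnil Nat)))) (refl (Vec Nat 2) (vcons Nat 1 1 (vcons Nat 0 5 (vnil Nat))))
inferred type:
  Eq (Eq (Vec Nat 2) (vcons Nat 1 1 (vcons Nat 0 5 (vnil Nat))) (vcons Nat 1 1 (vcons Nat 0 5 (vnil Nat)))) (refl (Vec Nat 2) (vcons Nat 1 1 (vcons Nat 0 5 (vnil Nat)))) (refl (Vec Nat 2) (vcons Nat 1 1 (vcons Nat 0 5 (vnil Nat))))


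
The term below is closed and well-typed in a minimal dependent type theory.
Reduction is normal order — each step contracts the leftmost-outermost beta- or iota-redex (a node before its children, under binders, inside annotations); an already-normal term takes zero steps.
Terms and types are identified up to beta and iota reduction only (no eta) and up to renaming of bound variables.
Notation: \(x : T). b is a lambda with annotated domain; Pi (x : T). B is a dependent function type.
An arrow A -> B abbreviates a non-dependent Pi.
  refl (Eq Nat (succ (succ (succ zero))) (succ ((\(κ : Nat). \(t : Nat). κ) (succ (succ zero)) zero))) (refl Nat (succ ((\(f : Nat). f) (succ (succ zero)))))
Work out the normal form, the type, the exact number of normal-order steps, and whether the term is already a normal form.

resulting normal form:
  refl (Eq Nat (succ (succ (succ zero))) (succ (succ (succ zero)))) (refl Nat (succ (succ (succ zero))))
inferred type:
  Eq (Eq Nat (succ (succ (succ zero))) (succ (succ (succ zero)))) (refl Nat (succ (succ (succ zero)))) (refl Nat (succ (succ (succ zero))))
steps to reach normal form (normal order): 3
already normal: no
first contracted redex: a beta-redex


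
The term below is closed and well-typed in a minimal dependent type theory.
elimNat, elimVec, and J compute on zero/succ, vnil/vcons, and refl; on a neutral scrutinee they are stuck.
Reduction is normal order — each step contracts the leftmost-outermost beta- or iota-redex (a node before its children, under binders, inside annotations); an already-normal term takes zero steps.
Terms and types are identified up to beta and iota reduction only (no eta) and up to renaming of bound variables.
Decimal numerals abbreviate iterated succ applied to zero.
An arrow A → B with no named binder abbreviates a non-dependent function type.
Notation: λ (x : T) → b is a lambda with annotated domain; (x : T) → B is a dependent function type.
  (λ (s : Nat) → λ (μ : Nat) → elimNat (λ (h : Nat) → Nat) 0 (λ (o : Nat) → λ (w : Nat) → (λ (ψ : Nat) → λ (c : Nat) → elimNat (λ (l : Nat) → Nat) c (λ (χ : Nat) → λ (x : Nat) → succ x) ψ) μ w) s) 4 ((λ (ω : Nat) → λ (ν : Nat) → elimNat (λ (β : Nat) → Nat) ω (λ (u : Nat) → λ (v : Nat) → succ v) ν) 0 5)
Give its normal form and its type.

normal form:
  20
inferred type:
  Nat
observation: the first redex contracted is a beta-redex; the normal form is reached in 159 normal-order steps.


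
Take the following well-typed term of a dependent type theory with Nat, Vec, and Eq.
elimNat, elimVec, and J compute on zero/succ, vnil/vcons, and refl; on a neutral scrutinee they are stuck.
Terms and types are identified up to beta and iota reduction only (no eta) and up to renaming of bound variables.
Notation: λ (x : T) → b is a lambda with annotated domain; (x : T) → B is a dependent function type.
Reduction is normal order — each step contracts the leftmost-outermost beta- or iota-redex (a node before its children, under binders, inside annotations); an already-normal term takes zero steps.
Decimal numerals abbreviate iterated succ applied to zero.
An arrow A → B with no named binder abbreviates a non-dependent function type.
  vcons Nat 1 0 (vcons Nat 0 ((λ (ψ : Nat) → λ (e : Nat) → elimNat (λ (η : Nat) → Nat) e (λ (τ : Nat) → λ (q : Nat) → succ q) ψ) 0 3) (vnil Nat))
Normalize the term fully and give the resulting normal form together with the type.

normal form:
  vcons Nat 1 0 (vcons Nat 0 3 (vnil Nat))
inferred type:
  Vec Nat 2
observation: the leftmost-outermost redex is a beta-redex, and normalization takes 3 steps.


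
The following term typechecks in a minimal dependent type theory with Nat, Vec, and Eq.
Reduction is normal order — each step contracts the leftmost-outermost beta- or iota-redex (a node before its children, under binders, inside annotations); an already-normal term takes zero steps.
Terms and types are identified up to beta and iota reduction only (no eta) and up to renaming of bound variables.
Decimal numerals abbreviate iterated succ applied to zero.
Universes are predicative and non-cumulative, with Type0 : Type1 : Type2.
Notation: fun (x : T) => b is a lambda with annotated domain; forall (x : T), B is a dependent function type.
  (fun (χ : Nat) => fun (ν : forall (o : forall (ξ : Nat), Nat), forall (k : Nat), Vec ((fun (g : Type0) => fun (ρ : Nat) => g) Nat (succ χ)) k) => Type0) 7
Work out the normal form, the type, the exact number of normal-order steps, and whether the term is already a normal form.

normal form:
  fun (χ : forall (ν : forall (o : Nat), Nat), forall (ξ : Nat), Vec Nat ξ) => Type0
type:
  forall (χ : forall (ν : forall (o : Nat), Nat), forall (ξ : Nat), Vec Nat ξ), Type1
reduction steps (normal order): 3
term was already normal: no
first contracted redex: a beta-redex


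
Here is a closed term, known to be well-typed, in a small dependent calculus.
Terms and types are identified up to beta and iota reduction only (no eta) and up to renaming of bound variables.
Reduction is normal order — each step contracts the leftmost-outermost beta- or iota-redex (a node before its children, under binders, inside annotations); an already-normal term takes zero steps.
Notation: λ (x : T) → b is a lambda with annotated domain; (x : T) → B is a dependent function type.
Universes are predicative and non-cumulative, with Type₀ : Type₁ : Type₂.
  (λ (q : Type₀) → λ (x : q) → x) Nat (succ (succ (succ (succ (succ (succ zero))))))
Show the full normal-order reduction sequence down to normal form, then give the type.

normal-order reduction:
  (λ (q : Type₀) → λ (x : q) → x) Nat (succ (succ (succ (succ (succ (succ zero))))))
  ~> (λ (q : Nat) → q) (succ (succ (succ (succ (succ (succ zero))))))
  ~> succ (succ (succ (succ (succ (succ zero)))))
type:
  Nat
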